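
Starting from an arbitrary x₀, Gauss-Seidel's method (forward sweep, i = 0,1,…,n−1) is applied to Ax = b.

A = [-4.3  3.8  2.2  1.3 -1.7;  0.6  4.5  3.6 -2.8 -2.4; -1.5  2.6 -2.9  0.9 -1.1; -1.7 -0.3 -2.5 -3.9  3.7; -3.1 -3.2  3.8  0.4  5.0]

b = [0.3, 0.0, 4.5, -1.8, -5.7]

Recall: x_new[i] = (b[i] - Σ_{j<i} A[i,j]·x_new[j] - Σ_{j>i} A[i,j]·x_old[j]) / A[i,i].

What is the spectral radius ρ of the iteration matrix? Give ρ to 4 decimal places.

Let D = diag(-4.3, 4.5, -2.9, -3.9, 5); L, U the strict triangles.
Gauss-Seidel: T = -(D+L)⁻¹U, row 0 first, T[0,4] = -(-1.7)/(-4.3) = -0.3953; later rows by forward substitution.
  T[0,:] = [+0.0000  +0.8837  +0.5116  +0.3023  -0.3953]
  T[1,:] = [+0.0000  -0.1178  -0.8682  +0.5819  +0.5860]
  T[2,:] = [+0.0000  -0.5627  -1.0430  +0.6757  +0.3506]
  T[3,:] = [+0.0000  -0.0154  +0.5124  -0.6097  +0.8512]
  T[4,:] = [+0.0000  +0.9014  +0.5133  +0.0951  -0.2046]
|λ(T)| sorted: 1.6470, 1.1913, 0.7787, 0.0845, 0.0000.
ρ(T) = max|λ| = 1.6470; 1.6470 > 1, so it fails to converge.

1.6470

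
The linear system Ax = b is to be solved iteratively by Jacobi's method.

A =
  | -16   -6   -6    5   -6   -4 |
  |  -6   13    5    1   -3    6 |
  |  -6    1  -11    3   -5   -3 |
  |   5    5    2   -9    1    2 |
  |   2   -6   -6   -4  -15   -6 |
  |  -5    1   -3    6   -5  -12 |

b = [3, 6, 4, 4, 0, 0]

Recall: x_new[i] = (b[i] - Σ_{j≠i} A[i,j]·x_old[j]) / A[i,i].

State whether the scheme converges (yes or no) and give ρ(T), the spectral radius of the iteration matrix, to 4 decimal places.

Write A = D+L+U with D = diag(-16, 13, -11, -9, -15, -12).
Jacobi: T = -D⁻¹(L+U), T[2,3] = -(3)/(-11) = +0.2727; T[2,2] = 0.
  T[0,:] = [+0.0000  -0.3750  -0.3750  +0.3125  -0.3750  -0.2500]
  T[1,:] = [+0.4615  +0.0000  -0.3846  -0.0769  +0.2308  -0.4615]
  T[2,:] = [-0.5455  +0.0909  +0.0000  +0.2727  -0.4545  -0.2727]
  T[3,:] = [+0.5556  +0.5556  +0.2222  +0.0000  +0.1111  +0.2222]
  T[4,:] = [+0.1333  -0.4000  -0.4000  -0.2667  +0.0000  -0.4000]
  T[5,:] = [-0.4167  +0.0833  -0.2500  +0.5000  -0.4167  +0.0000]
|roots of det(T-λI)|: 1.2271, 0.7308, 0.7308, 0.5236, 0.2182, 0.1708.
spectral radius ρ = 1.2271; 1.2271 > 1, so it fails to converge.

no, ρ = 1.2271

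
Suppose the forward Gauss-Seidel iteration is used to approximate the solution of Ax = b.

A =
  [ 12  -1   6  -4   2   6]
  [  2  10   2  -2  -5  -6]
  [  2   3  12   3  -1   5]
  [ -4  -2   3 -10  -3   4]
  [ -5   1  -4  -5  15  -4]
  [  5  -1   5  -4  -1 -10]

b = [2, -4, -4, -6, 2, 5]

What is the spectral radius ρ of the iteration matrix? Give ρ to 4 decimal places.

0.8745

A = D + L + U where D = diag(12, 10, 12, -10, 15, -10).
Gauss-Seidel: T = -(D+L)⁻¹U, row 0 first, T[0,5] = -(6)/(12) = -0.5000; later rows by forward substitution.
  T[0,:] = [+0.0000, +0.0833, -0.5000, +0.3333, -0.1667, -0.5000]
  T[1,:] = [+0.0000, -0.0167, -0.1000, +0.1333, +0.5333, +0.7000]
  T[2,:] = [+0.0000, -0.0097, +0.1083, -0.3389, -0.0222, -0.5083]
  T[3,:] = [+0.0000, -0.0329, +0.2525, -0.2617, -0.3467, +0.3075]
  T[4,:] = [+0.0000, +0.0153, -0.0469, -0.0754, -0.2126, +0.0203]
  T[5,:] = [+0.0000, +0.0501, -0.2821, +0.0961, +0.0121, -0.6992]
|λ(T)| sorted: 0.8745, 0.3967, 0.1477, 0.1477, 0.0220, 0.0000.
spectral radius ρ = 0.8745; 0.8745 < 1: convergent.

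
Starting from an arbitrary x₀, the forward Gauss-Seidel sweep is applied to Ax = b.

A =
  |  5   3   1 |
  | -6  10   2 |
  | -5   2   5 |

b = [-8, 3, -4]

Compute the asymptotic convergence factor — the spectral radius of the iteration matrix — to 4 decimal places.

Let D = diag(5, 10, 5); L, U the strict triangles.
T_GS = -(D+L)⁻¹U: row 0 first, T[0,2] = -(1)/(5) = -0.2000; later rows by forward substitution.
  T[0,:] = [+0.0000, -0.6000, -0.2000]
  T[1,:] = [+0.0000, -0.3600, -0.3200]
  T[2,:] = [+0.0000, -0.4560, -0.0720]
eigenvalue magnitudes: 0.6242, 0.1922, 0.0000.
spectral radius ρ = 0.6242; 0.6242 < 1, so it converges for any x₀.

0.6242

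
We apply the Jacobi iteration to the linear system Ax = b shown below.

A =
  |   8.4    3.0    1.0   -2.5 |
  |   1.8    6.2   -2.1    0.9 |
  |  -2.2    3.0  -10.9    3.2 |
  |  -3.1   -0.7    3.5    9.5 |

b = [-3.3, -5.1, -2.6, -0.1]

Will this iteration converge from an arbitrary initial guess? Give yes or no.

Let D = diag(8.4, 6.2, -10.9, 9.5); L, U the strict triangles.
Jacobi: T = -D⁻¹(L+U), T[1,3] = -(0.9)/(6.2) = -0.1452; T[1,1] = 0.
  T[0,:] = [+0.0000, -0.3571, -0.1190, +0.2976]
  T[1,:] = [-0.2903, +0.0000, +0.3387, -0.1452]
  T[2,:] = [-0.2018, +0.2752, +0.0000, +0.2936]
  T[3,:] = [+0.3263, +0.0737, -0.3684, +0.0000]
moduli |λ_i(T)| = 0.5860, 0.3315, 0.3315, 0.0659.
ρ(T) = max|λ| = 0.5860; 0.5860 < 1: convergent.

yes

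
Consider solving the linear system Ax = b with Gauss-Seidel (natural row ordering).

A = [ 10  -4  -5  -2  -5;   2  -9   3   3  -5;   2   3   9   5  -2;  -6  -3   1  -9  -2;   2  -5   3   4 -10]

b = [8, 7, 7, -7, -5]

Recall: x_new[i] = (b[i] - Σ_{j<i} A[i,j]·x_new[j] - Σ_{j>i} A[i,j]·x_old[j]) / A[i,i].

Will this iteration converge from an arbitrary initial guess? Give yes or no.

yes

Diagonal D = diag(10, -9, 9, -9, -10); L, U strict lower/upper.
T_GS = -(D+L)⁻¹U: row 0 first, T[0,2] = -(-5)/(10) = +0.5000; later rows by forward substitution.
  T[0,:] = [+0.0000  +0.4000  +0.5000  +0.2000  +0.5000]
  T[1,:] = [+0.0000  +0.0889  +0.4444  +0.3778  -0.4444]
  T[2,:] = [+0.0000  -0.1185  -0.2593  -0.7259  +0.2593]
  T[3,:] = [+0.0000  -0.3095  -0.5103  -0.3399  -0.3786]
  T[4,:] = [+0.0000  -0.1238  -0.4041  -0.5026  +0.2486]
|roots of det(T-λI)|: 0.8734, 0.3614, 0.1974, 0.0528, 0.0000.
ρ(T) = max|λ| = 0.8734; 0.8734 < 1 ⇒ converges.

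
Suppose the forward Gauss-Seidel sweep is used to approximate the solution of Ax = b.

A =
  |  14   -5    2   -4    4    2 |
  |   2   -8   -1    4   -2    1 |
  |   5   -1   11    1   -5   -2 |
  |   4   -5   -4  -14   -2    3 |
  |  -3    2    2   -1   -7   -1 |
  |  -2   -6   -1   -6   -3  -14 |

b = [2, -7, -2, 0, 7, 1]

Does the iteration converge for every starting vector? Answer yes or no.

A = D + L + U where D = diag(14, -8, 11, -14, -7, -14).
GS T = -(D+L)⁻¹U: row 0 first, T[0,1] = -(-5)/(14) = +0.3571; later rows by forward substitution.
  T[0,:] = [+0.0000, +0.3571, -0.1429, +0.2857, -0.2857, -0.1429]
  T[1,:] = [+0.0000, +0.0893, -0.1607, +0.5714, -0.3214, +0.0893]
  T[2,:] = [+0.0000, -0.1542, +0.0503, -0.1688, +0.5552, +0.2549]
  T[3,:] = [+0.0000, +0.1142, +0.0022, -0.0742, -0.2683, +0.0688]
  T[4,:] = [+0.0000, -0.1879, +0.0294, +0.0032, +0.2276, +0.0069]
  T[5,:] = [+0.0000, -0.0869, +0.0785, -0.2425, +0.2051, -0.0670]
|λ(T)| sorted: 0.6132, 0.2124, 0.2124, 0.0664, 0.0064, 0.0000.
ρ = 0.6132; 0.6132 < 1 ⇒ converges.

yes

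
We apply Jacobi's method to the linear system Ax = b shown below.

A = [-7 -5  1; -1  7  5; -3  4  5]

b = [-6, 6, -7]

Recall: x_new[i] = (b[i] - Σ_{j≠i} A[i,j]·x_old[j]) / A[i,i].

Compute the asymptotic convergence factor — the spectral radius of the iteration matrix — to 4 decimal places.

Diagonal D = diag(-7, 7, 5); L, U strict lower/upper.
Jacobi: T = -D⁻¹(L+U), T[1,0] = -(-1)/(7) = +0.1429; T[1,1] = 0.
  T[0,:] = [+0.0000, -0.7143, +0.1429]
  T[1,:] = [+0.1429, +0.0000, -0.7143]
  T[2,:] = [+0.6000, -0.8000, +0.0000]
|eigenvalues of T|: 0.9308, 0.5580, 0.5580.
spectral radius ρ = 0.9308; 0.9308 < 1, so it converges for any x₀.

0.9308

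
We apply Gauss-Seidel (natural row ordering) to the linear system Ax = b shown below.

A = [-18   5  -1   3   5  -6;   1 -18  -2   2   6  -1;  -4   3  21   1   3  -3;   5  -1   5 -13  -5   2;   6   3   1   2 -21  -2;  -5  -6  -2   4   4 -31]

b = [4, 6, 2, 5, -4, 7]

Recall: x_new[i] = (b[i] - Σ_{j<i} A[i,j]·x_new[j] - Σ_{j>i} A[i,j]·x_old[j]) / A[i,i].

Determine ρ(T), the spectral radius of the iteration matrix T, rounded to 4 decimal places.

Let D = diag(-18, -18, 21, -13, -21, -31); L, U the strict triangles.
Gauss-Seidel: T = -(D+L)⁻¹U, row 0 first, T[0,3] = -(3)/(-18) = +0.1667; later rows by forward substitution.
  T[0,:] = [+0.0000 +0.2778 -0.0556 +0.1667 +0.2778 -0.3333]
  T[1,:] = [+0.0000 +0.0154 -0.1142 +0.1204 +0.3488 -0.0741]
  T[2,:] = [+0.0000 +0.0507 +0.0057 -0.0331 -0.1398 +0.0899]
  T[3,:] = [+0.0000 +0.1252 -0.0104 +0.0421 -0.3584 +0.0659]
  T[4,:] = [+0.0000 +0.0959 -0.0329 +0.0673 +0.0884 -0.1905]
  T[5,:] = [+0.0000 -0.0225 +0.0251 -0.0339 -0.1381 +0.0462]
moduli |λ_i(T)| = 0.2663, 0.1522, 0.1433, 0.0387, 0.0387, 0.0000.
ρ = 0.2663; 0.2663 < 1: convergent.

0.2663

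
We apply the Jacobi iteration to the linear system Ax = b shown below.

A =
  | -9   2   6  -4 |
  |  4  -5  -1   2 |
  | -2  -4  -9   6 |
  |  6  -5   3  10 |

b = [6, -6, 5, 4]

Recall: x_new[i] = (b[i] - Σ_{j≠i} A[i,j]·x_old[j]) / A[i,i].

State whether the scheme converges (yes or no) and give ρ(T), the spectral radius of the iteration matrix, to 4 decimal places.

no, ρ = 1.1266

Let D = diag(-9, -5, -9, 10); L, U the strict triangles.
Jacobi T = -D⁻¹(L+U): T[0,3] = -(-4)/(-9) = -0.4444; T[0,0] = 0.
  T[0,:] = [+0.0000  +0.2222  +0.6667  -0.4444]
  T[1,:] = [+0.8000  +0.0000  -0.2000  +0.4000]
  T[2,:] = [-0.2222  -0.4444  +0.0000  +0.6667]
  T[3,:] = [-0.6000  +0.5000  -0.3000  +0.0000]
eigenvalue magnitudes: 1.1266, 0.7749, 0.7749, 0.3797.
ρ = 1.1266; 1.1266 > 1, so it fails to converge.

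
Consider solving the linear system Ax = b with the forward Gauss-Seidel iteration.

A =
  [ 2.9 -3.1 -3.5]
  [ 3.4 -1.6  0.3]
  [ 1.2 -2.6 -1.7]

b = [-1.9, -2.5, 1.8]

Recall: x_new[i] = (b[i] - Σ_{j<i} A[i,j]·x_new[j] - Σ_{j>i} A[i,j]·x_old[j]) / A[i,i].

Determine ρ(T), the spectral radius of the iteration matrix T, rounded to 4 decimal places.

Split A = D + L + U, D = diag(2.9, -1.6, -1.7).
T_GS = -(D+L)⁻¹U: row 0 first, T[0,1] = -(-3.1)/(2.9) = +1.0690; later rows by forward substitution.
  T[0,:] = [+0.0000 +1.0690 +1.2069]
  T[1,:] = [+0.0000 +2.2716 +2.7522]
  T[2,:] = [+0.0000 -2.7196 -3.3573]
eigenvalue magnitudes: 1.2033, 0.1176, 0.0000.
ρ = 1.2033; 1.2033 > 1: divergent.

1.2033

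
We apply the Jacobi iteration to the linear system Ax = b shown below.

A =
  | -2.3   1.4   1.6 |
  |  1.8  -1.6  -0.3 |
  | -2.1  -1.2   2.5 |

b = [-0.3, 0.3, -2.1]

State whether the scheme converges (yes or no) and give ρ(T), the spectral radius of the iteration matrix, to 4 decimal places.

A = D + L + U where D = diag(-2.3, -1.6, 2.5).
Jacobi: T = -D⁻¹(L+U), T[1,0] = -(1.8)/(-1.6) = +1.1250; T[1,1] = 0.
  T[0,:] = [+0.0000  +0.6087  +0.6957]
  T[1,:] = [+1.1250  +0.0000  -0.1875]
  T[2,:] = [+0.8400  +0.4800  +0.0000]
|λ(T)| sorted: 1.1893, 0.9386, 0.2506.
spectral radius ρ = 1.1893; 1.1893 > 1: divergent.

no, ρ = 1.1893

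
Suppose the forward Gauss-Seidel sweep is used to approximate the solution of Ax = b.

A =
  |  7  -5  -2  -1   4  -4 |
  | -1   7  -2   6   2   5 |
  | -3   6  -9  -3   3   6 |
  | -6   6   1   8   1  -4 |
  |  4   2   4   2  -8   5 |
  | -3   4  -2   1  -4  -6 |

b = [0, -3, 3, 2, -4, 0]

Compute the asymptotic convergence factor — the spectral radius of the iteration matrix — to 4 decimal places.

1.2775

Diagonal D = diag(7, 7, -9, 8, -8, -6); L, U strict lower/upper.
Gauss-Seidel: T = -(D+L)⁻¹U, row 0 first, T[0,1] = -(-5)/(7) = +0.7143; later rows by forward substitution.
  T[0,:] = [+0.0000  +0.7143  +0.2857  +0.1429  -0.5714  +0.5714]
  T[1,:] = [+0.0000  +0.1020  +0.3265  -0.8367  -0.3673  -0.6327]
  T[2,:] = [+0.0000  -0.1701  +0.1224  -0.9388  +0.2789  +0.0544]
  T[3,:] = [+0.0000  +0.4804  -0.0459  +0.8520  -0.3129  +1.3963]
  T[4,:] = [+0.0000  +0.4177  +0.2742  -0.3941  -0.3163  +1.1288]
  T[5,:] = [+0.0000  -0.4308  -0.1565  +0.0884  +0.1066  -1.2455]
|eigenvalues of T|: 1.2775, 0.9477, 0.3294, 0.2062, 0.0323, 0.0000.
ρ = 1.2775; 1.2775 > 1, so it fails to converge.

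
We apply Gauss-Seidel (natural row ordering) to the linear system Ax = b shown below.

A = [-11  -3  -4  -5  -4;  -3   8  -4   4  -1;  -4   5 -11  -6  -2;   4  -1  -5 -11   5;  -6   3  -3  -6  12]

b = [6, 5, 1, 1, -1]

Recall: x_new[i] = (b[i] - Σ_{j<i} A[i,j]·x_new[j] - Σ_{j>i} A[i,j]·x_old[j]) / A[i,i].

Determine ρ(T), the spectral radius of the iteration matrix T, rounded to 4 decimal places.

0.9045

A = D + L + U where D = diag(-11, 8, -11, -11, 12).
GS T = -(D+L)⁻¹U: row 0 first, T[0,3] = -(-5)/(-11) = -0.4545; later rows by forward substitution.
  T[0,:] = [+0.0000  -0.2727  -0.3636  -0.4545  -0.3636]
  T[1,:] = [+0.0000  -0.1023  +0.3636  -0.6705  -0.0114]
  T[2,:] = [+0.0000  +0.0527  +0.2975  -0.6849  -0.0548]
  T[3,:] = [+0.0000  -0.1138  -0.3005  +0.2070  +0.3482]
  T[4,:] = [+0.0000  -0.1545  -0.3486  -0.1274  -0.0185]
|λ(T)| sorted: 0.9045, 0.3814, 0.3814, 0.1285, 0.0000.
ρ(T) = max|λ| = 0.9045; 0.9045 < 1: convergent.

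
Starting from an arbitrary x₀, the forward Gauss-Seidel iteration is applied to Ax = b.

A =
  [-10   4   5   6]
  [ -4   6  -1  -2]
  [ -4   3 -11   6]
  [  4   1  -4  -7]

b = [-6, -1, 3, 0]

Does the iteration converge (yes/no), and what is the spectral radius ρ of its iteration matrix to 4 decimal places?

yes, ρ = 0.8395

Let D = diag(-10, 6, -11, -7); L, U the strict triangles.
T_GS = -(D+L)⁻¹U: row 0 first, T[0,3] = -(6)/(-10) = +0.6000; later rows by forward substitution.
  T[0,:] = [+0.0000, +0.4000, +0.5000, +0.6000]
  T[1,:] = [+0.0000, +0.2667, +0.5000, +0.7333]
  T[2,:] = [+0.0000, -0.0727, -0.0455, +0.5273]
  T[3,:] = [+0.0000, +0.3082, +0.3831, +0.1463]
moduli |λ_i(T)| = 0.8395, 0.4118, 0.0601, 0.0000.
ρ = 0.8395; 0.8395 < 1: convergent.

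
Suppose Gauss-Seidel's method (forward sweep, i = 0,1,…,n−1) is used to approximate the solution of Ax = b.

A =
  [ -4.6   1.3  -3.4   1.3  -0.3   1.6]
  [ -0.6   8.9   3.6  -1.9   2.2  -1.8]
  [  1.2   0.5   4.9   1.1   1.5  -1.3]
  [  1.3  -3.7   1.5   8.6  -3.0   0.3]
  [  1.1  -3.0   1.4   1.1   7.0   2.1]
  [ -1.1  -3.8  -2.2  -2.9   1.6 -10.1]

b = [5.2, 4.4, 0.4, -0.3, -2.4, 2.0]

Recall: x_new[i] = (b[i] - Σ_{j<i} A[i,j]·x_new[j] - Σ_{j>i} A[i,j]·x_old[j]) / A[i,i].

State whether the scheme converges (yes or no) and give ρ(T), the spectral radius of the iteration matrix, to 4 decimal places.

yes, ρ = 0.5709

Diagonal D = diag(-4.6, 8.9, 4.9, 8.6, 7, -10.1); L, U strict lower/upper.
T_GS = -(D+L)⁻¹U: row 0 first, T[0,4] = -(-0.3)/(-4.6) = -0.0652; later rows by forward substitution.
  T[0,:] = [+0.0000  +0.2826  -0.7391  +0.2826  -0.0652  +0.3478]
  T[1,:] = [+0.0000  +0.0191  -0.4543  +0.2325  -0.2516  +0.2257]
  T[2,:] = [+0.0000  -0.0712  +0.2274  -0.3174  -0.2645  +0.1571]
  T[3,:] = [+0.0000  -0.0221  -0.1234  +0.1127  +0.2966  -0.0178]
  T[4,:] = [+0.0000  -0.0185  -0.1046  +0.1010  -0.0913  -0.2866]
  T[5,:] = [+0.0000  -0.0190  +0.2208  -0.0655  +0.0597  -0.1973]
|roots of det(T-λI)|: 0.5709, 0.2739, 0.2739, 0.0826, 0.0826, 0.0000.
ρ(T) = max|λ| = 0.5709; 0.5709 < 1: convergent.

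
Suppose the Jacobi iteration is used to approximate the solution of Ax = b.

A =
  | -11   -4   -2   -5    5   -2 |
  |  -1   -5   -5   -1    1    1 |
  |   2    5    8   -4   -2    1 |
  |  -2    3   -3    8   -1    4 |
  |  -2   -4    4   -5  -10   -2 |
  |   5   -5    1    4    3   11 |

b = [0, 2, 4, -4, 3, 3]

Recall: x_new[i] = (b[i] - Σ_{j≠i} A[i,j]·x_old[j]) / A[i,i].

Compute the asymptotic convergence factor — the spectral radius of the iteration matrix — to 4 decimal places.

Let D = diag(-11, -5, 8, 8, -10, 11); L, U the strict triangles.
T_J = -D⁻¹(L+U): T[2,4] = -(-2)/(8) = +0.2500; T[2,2] = 0.
  T[0,:] = [+0.0000 -0.3636 -0.1818 -0.4545 +0.4545 -0.1818]
  T[1,:] = [-0.2000 +0.0000 -1.0000 -0.2000 +0.2000 +0.2000]
  T[2,:] = [-0.2500 -0.6250 +0.0000 +0.5000 +0.2500 -0.1250]
  T[3,:] = [+0.2500 -0.3750 +0.3750 +0.0000 +0.1250 -0.5000]
  T[4,:] = [-0.2000 -0.4000 +0.4000 -0.5000 +0.0000 -0.2000]
  T[5,:] = [-0.4545 +0.4545 -0.0909 -0.3636 -0.2727 +0.0000]
|λ(T)| sorted: 1.2792, 0.9405, 0.5357, 0.5357, 0.4660, 0.2427.
spectral radius ρ = 1.2792; 1.2792 > 1 ⇒ diverges.

1.2792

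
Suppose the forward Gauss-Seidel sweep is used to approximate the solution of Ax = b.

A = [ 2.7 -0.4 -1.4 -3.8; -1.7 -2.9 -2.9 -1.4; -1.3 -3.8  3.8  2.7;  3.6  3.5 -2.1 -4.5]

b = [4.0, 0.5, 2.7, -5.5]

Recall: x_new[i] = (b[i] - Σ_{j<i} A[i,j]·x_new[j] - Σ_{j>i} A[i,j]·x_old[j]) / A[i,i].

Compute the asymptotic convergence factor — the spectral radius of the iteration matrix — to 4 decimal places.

Split A = D + L + U, D = diag(2.7, -2.9, 3.8, -4.5).
T_GS = -(D+L)⁻¹U: row 0 first, T[0,3] = -(-3.8)/(2.7) = +1.4074; later rows by forward substitution.
  T[0,:] = [+0.0000 +0.1481 +0.5185 +1.4074]
  T[1,:] = [+0.0000 -0.0868 -1.3040 -1.3078]
  T[2,:] = [+0.0000 -0.0362 -1.1266 -1.5368]
  T[3,:] = [+0.0000 +0.0678 -0.0736 +0.8259]
eigenvalue magnitudes: 1.1639, 0.8605, 0.0841, 0.0000.
ρ(T) = max|λ| = 1.1639; 1.1639 > 1 ⇒ diverges.

1.1639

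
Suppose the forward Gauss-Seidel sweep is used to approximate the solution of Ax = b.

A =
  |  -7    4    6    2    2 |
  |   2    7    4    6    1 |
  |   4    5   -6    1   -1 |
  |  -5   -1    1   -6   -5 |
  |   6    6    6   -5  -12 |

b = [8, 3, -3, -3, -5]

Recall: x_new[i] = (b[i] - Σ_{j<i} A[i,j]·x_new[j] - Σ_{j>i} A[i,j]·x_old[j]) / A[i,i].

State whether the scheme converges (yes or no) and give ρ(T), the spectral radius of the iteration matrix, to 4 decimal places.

A = D + L + U where D = diag(-7, 7, -6, -6, -12).
Gauss-Seidel: T = -(D+L)⁻¹U, row 0 first, T[0,2] = -(6)/(-7) = +0.8571; later rows by forward substitution.
  T[0,:] = [+0.0000  +0.5714  +0.8571  +0.2857  +0.2857]
  T[1,:] = [+0.0000  -0.1633  -0.8163  -0.9388  -0.2245]
  T[2,:] = [+0.0000  +0.2449  -0.1088  -0.4252  -0.1633]
  T[3,:] = [+0.0000  -0.4082  -0.5964  -0.1525  -1.0612]
  T[4,:] = [+0.0000  +0.4966  +0.2145  -0.4756  +0.3912]
|roots of det(T-λI)|: 1.1633, 0.6627, 0.6627, 0.0444, 0.0000.
ρ = 1.1633; 1.1633 > 1 ⇒ diverges.

no, ρ = 1.1633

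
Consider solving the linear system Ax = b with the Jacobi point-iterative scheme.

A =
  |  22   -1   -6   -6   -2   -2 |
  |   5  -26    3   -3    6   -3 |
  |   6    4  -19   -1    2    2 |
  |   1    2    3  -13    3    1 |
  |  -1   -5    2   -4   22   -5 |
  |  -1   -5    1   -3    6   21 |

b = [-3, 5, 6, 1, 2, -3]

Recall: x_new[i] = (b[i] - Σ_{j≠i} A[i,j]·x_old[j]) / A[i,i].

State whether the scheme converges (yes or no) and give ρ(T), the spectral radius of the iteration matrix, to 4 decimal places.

yes, ρ = 0.5520

A = D + L + U where D = diag(22, -26, -19, -13, 22, 21).
Jacobi: T = -D⁻¹(L+U), T[4,0] = -(-1)/(22) = +0.0455; T[4,4] = 0.
  T[0,:] = [+0.0000, +0.0455, +0.2727, +0.2727, +0.0909, +0.0909]
  T[1,:] = [+0.1923, +0.0000, +0.1154, -0.1154, +0.2308, -0.1154]
  T[2,:] = [+0.3158, +0.2105, +0.0000, -0.0526, +0.1053, +0.1053]
  T[3,:] = [+0.0769, +0.1538, +0.2308, +0.0000, +0.2308, +0.0769]
  T[4,:] = [+0.0455, +0.2273, -0.0909, +0.1818, +0.0000, +0.2273]
  T[5,:] = [+0.0476, +0.2381, -0.0476, +0.1429, -0.2857, +0.0000]
|eigenvalues of T|: 0.5520, 0.2710, 0.2710, 0.2691, 0.2691, 0.0866.
spectral radius ρ = 0.5520; 0.5520 < 1 ⇒ converges.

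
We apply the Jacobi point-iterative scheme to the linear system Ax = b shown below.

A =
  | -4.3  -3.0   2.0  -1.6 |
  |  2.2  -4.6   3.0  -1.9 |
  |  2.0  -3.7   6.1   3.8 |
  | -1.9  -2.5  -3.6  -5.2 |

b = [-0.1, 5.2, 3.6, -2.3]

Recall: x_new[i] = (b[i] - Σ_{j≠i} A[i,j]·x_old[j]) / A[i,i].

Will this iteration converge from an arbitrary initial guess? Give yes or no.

no

A = D + L + U where D = diag(-4.3, -4.6, 6.1, -5.2).
Jacobi T = -D⁻¹(L+U): T[3,1] = -(-2.5)/(-5.2) = -0.4808; T[3,3] = 0.
  T[0,:] = [+0.0000 -0.6977 +0.4651 -0.3721]
  T[1,:] = [+0.4783 +0.0000 +0.6522 -0.4130]
  T[2,:] = [-0.3279 +0.6066 +0.0000 -0.6230]
  T[3,:] = [-0.3654 -0.4808 -0.6923 +0.0000]
moduli |λ_i(T)| = 1.1804, 0.6128, 0.6128, 0.5142.
spectral radius ρ = 1.1804; 1.1804 > 1 ⇒ diverges.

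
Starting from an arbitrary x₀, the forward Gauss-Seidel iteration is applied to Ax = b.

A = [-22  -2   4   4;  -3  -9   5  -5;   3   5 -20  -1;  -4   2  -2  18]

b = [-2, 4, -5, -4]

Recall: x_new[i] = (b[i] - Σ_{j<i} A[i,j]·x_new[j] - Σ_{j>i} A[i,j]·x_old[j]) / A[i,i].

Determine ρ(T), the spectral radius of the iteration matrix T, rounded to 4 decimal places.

Write A = D+L+U with D = diag(-22, -9, -20, 18).
Gauss-Seidel: T = -(D+L)⁻¹U, row 0 first, T[0,3] = -(4)/(-22) = +0.1818; later rows by forward substitution.
  T[0,:] = [+0.0000, -0.0909, +0.1818, +0.1818]
  T[1,:] = [+0.0000, +0.0303, +0.4949, -0.6162]
  T[2,:] = [+0.0000, -0.0061, +0.1510, -0.1768]
  T[3,:] = [+0.0000, -0.0242, +0.0022, +0.0892]
eigenvalue magnitudes: 0.2421, 0.0481, 0.0481, 0.0000.
ρ(T) = max|λ| = 0.2421; 0.2421 < 1: convergent.

0.2421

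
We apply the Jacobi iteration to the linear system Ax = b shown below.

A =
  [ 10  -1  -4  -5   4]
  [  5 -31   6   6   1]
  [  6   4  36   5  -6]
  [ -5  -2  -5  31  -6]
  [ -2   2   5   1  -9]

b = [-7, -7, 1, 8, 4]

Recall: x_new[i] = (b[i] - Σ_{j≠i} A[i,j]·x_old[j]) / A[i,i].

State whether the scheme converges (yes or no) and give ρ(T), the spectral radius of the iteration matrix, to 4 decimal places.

Let D = diag(10, -31, 36, 31, -9); L, U the strict triangles.
Jacobi T = -D⁻¹(L+U): T[3,2] = -(-5)/(31) = +0.1613; T[3,3] = 0.
  T[0,:] = [+0.0000, +0.1000, +0.4000, +0.5000, -0.4000]
  T[1,:] = [+0.1613, +0.0000, +0.1935, +0.1935, +0.0323]
  T[2,:] = [-0.1667, -0.1111, +0.0000, -0.1389, +0.1667]
  T[3,:] = [+0.1613, +0.0645, +0.1613, +0.0000, +0.1935]
  T[4,:] = [-0.2222, +0.2222, +0.5556, +0.1111, +0.0000]
moduli |λ_i(T)| = 0.5325, 0.3463, 0.3463, 0.0893, 0.0171.
ρ = 0.5325; 0.5325 < 1 ⇒ converges.

yes, ρ = 0.5325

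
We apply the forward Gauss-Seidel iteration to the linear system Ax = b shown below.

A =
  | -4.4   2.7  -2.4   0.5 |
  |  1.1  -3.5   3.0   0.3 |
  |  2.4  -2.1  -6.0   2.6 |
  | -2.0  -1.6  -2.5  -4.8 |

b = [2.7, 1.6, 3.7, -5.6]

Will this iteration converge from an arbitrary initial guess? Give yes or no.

yes

Let D = diag(-4.4, -3.5, -6, -4.8); L, U the strict triangles.
Gauss-Seidel: T = -(D+L)⁻¹U, row 0 first, T[0,2] = -(-2.4)/(-4.4) = -0.5455; later rows by forward substitution.
  T[0,:] = [+0.0000  +0.6136  -0.5455  +0.1136]
  T[1,:] = [+0.0000  +0.1929  +0.6857  +0.1214]
  T[2,:] = [+0.0000  +0.1780  -0.4582  +0.4363]
  T[3,:] = [+0.0000  -0.4127  +0.2373  -0.3151]
|roots of det(T-λI)|: 0.8986, 0.3251, 0.3251, 0.0000.
ρ(T) = max|λ| = 0.8986; 0.8986 < 1: convergent.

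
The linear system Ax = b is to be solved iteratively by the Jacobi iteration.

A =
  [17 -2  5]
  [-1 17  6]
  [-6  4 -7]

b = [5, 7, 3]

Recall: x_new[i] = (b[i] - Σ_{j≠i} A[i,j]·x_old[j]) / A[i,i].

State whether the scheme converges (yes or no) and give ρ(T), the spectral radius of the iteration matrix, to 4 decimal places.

yes, ρ = 0.3591

Diagonal D = diag(17, 17, -7); L, U strict lower/upper.
T_J = -D⁻¹(L+U): T[1,2] = -(6)/(17) = -0.3529; T[1,1] = 0.
  T[0,:] = [+0.0000, +0.1176, -0.2941]
  T[1,:] = [+0.0588, +0.0000, -0.3529]
  T[2,:] = [-0.8571, +0.5714, +0.0000]
|λ(T)| sorted: 0.3591, 0.2676, 0.2676.
ρ(T) = max|λ| = 0.3591; 0.3591 < 1: convergent.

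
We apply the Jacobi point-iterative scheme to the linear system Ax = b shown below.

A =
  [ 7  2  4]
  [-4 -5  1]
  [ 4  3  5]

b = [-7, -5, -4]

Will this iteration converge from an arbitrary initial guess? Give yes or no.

yes

Let D = diag(7, -5, 5); L, U the strict triangles.
Jacobi T = -D⁻¹(L+U): T[0,2] = -(4)/(7) = -0.5714; T[0,0] = 0.
  T[0,:] = [+0.0000  -0.2857  -0.5714]
  T[1,:] = [-0.8000  +0.0000  +0.2000]
  T[2,:] = [-0.8000  -0.6000  +0.0000]
eigenvalue magnitudes: 0.9046, 0.5027, 0.5027.
ρ(T) = max|λ| = 0.9046; 0.9046 < 1, so it converges for any x₀.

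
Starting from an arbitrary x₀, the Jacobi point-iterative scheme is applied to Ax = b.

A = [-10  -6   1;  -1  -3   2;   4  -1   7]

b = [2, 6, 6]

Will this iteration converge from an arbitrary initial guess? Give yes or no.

Diagonal D = diag(-10, -3, 7); L, U strict lower/upper.
Jacobi: T = -D⁻¹(L+U), T[0,2] = -(1)/(-10) = +0.1000; T[0,0] = 0.
  T[0,:] = [+0.0000 -0.6000 +0.1000]
  T[1,:] = [-0.3333 +0.0000 +0.6667]
  T[2,:] = [-0.5714 +0.1429 +0.0000]
|eigenvalues of T|: 0.7363, 0.5513, 0.5513.
ρ(T) = max|λ| = 0.7363; 0.7363 < 1 ⇒ converges.

yes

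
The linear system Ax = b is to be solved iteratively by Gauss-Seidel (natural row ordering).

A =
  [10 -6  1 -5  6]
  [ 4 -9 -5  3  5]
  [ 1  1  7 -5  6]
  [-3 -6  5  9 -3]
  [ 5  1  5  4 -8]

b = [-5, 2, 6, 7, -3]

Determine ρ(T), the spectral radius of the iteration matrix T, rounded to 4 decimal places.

Write A = D+L+U with D = diag(10, -9, 7, 9, -8).
GS T = -(D+L)⁻¹U: row 0 first, T[0,3] = -(-5)/(10) = +0.5000; later rows by forward substitution.
  T[0,:] = [+0.0000  +0.6000  -0.1000  +0.5000  -0.6000]
  T[1,:] = [+0.0000  +0.2667  -0.6000  +0.5556  +0.2889]
  T[2,:] = [+0.0000  -0.1238  +0.1000  +0.5635  -0.8127]
  T[3,:] = [+0.0000  +0.4466  -0.4889  +0.2240  +0.7774]
  T[4,:] = [+0.0000  +0.5542  -0.3194  +0.8461  -0.4581]
eigenvalue magnitudes: 1.2879, 0.8742, 0.3932, 0.1121, 0.0000.
ρ = 1.2879; 1.2879 > 1 ⇒ diverges.

1.2879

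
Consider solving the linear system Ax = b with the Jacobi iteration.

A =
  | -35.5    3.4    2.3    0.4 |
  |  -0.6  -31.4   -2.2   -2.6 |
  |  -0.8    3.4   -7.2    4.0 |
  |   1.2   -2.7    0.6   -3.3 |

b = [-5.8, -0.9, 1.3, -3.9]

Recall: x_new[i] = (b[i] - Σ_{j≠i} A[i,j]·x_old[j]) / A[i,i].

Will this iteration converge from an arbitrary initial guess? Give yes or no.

Diagonal D = diag(-35.5, -31.4, -7.2, -3.3); L, U strict lower/upper.
Jacobi T = -D⁻¹(L+U): T[2,3] = -(4)/(-7.2) = +0.5556; T[2,2] = 0.
  T[0,:] = [+0.0000  +0.0958  +0.0648  +0.0113]
  T[1,:] = [-0.0191  +0.0000  -0.0701  -0.0828]
  T[2,:] = [-0.1111  +0.4722  +0.0000  +0.5556]
  T[3,:] = [+0.3636  -0.8182  +0.1818  +0.0000]
eigenvalue magnitudes: 0.4519, 0.2897, 0.2897, 0.0220.
spectral radius ρ = 0.4519; 0.4519 < 1: convergent.

yes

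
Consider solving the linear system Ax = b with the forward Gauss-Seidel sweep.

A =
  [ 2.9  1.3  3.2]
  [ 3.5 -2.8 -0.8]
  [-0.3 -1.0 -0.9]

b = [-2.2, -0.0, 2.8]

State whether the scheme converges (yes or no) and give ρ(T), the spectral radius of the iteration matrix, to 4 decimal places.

A = D + L + U where D = diag(2.9, -2.8, -0.9).
GS T = -(D+L)⁻¹U: row 0 first, T[0,2] = -(3.2)/(2.9) = -1.1034; later rows by forward substitution.
  T[0,:] = [+0.0000  -0.4483  -1.1034]
  T[1,:] = [+0.0000  -0.5603  -1.6650]
  T[2,:] = [+0.0000  +0.7720  +2.2178]
|eigenvalues of T|: 1.6313, 0.0262, 0.0000.
ρ(T) = max|λ| = 1.6313; 1.6313 > 1, so it fails to converge.

no, ρ = 1.6313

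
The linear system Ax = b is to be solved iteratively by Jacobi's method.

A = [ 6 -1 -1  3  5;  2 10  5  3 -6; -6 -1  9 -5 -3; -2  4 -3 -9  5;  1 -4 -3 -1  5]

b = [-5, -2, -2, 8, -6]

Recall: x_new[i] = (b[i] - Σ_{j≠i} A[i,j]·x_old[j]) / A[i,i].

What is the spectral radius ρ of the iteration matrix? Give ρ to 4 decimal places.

Diagonal D = diag(6, 10, 9, -9, 5); L, U strict lower/upper.
Jacobi T = -D⁻¹(L+U): T[3,4] = -(5)/(-9) = +0.5556; T[3,3] = 0.
  T[0,:] = [+0.0000 +0.1667 +0.1667 -0.5000 -0.8333]
  T[1,:] = [-0.2000 +0.0000 -0.5000 -0.3000 +0.6000]
  T[2,:] = [+0.6667 +0.1111 +0.0000 +0.5556 +0.3333]
  T[3,:] = [-0.2222 +0.4444 -0.3333 +0.0000 +0.5556]
  T[4,:] = [-0.2000 +0.8000 +0.6000 +0.2000 +0.0000]
moduli |λ_i(T)| = 1.1351, 0.9562, 0.5967, 0.5967, 0.2286.
spectral radius ρ = 1.1351; 1.1351 > 1, so it fails to converge.

1.1351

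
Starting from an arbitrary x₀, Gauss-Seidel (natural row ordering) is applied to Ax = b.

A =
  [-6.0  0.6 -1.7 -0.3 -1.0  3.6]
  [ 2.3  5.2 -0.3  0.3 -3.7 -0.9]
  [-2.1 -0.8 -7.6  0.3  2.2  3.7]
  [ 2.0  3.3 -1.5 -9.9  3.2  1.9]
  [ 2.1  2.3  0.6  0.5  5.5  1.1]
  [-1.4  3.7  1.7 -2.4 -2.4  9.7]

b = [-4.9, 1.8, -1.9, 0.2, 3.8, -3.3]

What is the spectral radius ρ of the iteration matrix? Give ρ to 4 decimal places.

Diagonal D = diag(-6, 5.2, -7.6, -9.9, 5.5, 9.7); L, U strict lower/upper.
GS T = -(D+L)⁻¹U: row 0 first, T[0,3] = -(-0.3)/(-6) = -0.0500; later rows by forward substitution.
  T[0,:] = [+0.0000, +0.1000, -0.2833, -0.0500, -0.1667, +0.6000]
  T[1,:] = [+0.0000, -0.0442, +0.1830, -0.0356, +0.7853, -0.0923]
  T[2,:] = [+0.0000, -0.0230, +0.0590, +0.0570, +0.2529, +0.3308]
  T[3,:] = [+0.0000, +0.0089, -0.0052, -0.0306, +0.5130, +0.2322]
  T[4,:] = [+0.0000, -0.0180, +0.0257, +0.0305, -0.3390, -0.4477]
  T[5,:] = [+0.0000, +0.0331, -0.1160, -0.0037, -0.3248, +0.0105]
|λ(T)| sorted: 0.5860, 0.1421, 0.1421, 0.0856, 0.0021, 0.0000.
ρ = 0.5860; 0.5860 < 1, so it converges for any x₀.

0.5860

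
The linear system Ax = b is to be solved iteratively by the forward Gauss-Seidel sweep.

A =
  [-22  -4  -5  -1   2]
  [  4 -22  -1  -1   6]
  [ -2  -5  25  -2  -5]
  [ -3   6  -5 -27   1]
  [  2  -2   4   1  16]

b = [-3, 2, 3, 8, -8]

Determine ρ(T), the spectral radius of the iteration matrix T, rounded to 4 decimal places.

Diagonal D = diag(-22, -22, 25, -27, 16); L, U strict lower/upper.
GS T = -(D+L)⁻¹U: row 0 first, T[0,1] = -(-4)/(-22) = -0.1818; later rows by forward substitution.
  T[0,:] = [+0.0000 -0.1818 -0.2273 -0.0455 +0.0909]
  T[1,:] = [+0.0000 -0.0331 -0.0868 -0.0537 +0.2893]
  T[2,:] = [+0.0000 -0.0212 -0.0355 +0.0656 +0.2651]
  T[3,:] = [+0.0000 +0.0168 +0.0125 -0.0190 +0.0421]
  T[4,:] = [+0.0000 +0.0228 +0.0257 -0.0162 -0.0441]
moduli |λ_i(T)| = 0.1828, 0.0420, 0.0420, 0.0095, 0.0000.
spectral radius ρ = 0.1828; 0.1828 < 1 ⇒ converges.

0.1828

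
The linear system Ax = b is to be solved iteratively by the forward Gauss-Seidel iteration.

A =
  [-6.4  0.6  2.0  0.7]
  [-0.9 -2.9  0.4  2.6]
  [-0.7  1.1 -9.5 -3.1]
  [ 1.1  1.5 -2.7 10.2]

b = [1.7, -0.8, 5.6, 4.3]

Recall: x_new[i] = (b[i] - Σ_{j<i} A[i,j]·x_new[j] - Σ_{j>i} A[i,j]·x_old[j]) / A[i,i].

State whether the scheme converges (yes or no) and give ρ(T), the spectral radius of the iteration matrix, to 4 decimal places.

yes, ρ = 0.1997

A = D + L + U where D = diag(-6.4, -2.9, -9.5, 10.2).
GS T = -(D+L)⁻¹U: row 0 first, T[0,3] = -(0.7)/(-6.4) = +0.1094; later rows by forward substitution.
  T[0,:] = [+0.0000  +0.0938  +0.3125  +0.1094]
  T[1,:] = [+0.0000  -0.0291  +0.0409  +0.8626]
  T[2,:] = [+0.0000  -0.0103  -0.0183  -0.2345]
  T[3,:] = [+0.0000  -0.0086  -0.0446  -0.2007]
|roots of det(T-λI)|: 0.1997, 0.0777, 0.0293, 0.0000.
spectral radius ρ = 0.1997; 0.1997 < 1, so it converges for any x₀.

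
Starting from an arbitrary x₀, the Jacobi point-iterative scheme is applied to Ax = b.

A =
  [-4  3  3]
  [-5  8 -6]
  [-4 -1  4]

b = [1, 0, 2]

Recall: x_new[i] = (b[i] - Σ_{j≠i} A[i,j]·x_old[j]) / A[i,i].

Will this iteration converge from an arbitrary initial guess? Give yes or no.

Diagonal D = diag(-4, 8, 4); L, U strict lower/upper.
Jacobi T = -D⁻¹(L+U): T[0,2] = -(3)/(-4) = +0.7500; T[0,0] = 0.
  T[0,:] = [+0.0000  +0.7500  +0.7500]
  T[1,:] = [+0.6250  +0.0000  +0.7500]
  T[2,:] = [+1.0000  +0.2500  +0.0000]
|eigenvalues of T|: 1.3782, 0.7023, 0.7023.
ρ(T) = max|λ| = 1.3782; 1.3782 > 1 ⇒ diverges.

no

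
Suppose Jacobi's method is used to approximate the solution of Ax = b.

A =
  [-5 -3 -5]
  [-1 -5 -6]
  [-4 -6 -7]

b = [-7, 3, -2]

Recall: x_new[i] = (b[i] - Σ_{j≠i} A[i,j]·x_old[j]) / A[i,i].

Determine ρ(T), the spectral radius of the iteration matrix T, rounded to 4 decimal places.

1.4561

A = D + L + U where D = diag(-5, -5, -7).
Jacobi: T = -D⁻¹(L+U), T[0,2] = -(-5)/(-5) = -1.0000; T[0,0] = 0.
  T[0,:] = [+0.0000, -0.6000, -1.0000]
  T[1,:] = [-0.2000, +0.0000, -1.2000]
  T[2,:] = [-0.5714, -0.8571, +0.0000]
eigenvalue magnitudes: 1.4561, 1.0883, 0.3678.
ρ(T) = max|λ| = 1.4561; 1.4561 > 1 ⇒ diverges.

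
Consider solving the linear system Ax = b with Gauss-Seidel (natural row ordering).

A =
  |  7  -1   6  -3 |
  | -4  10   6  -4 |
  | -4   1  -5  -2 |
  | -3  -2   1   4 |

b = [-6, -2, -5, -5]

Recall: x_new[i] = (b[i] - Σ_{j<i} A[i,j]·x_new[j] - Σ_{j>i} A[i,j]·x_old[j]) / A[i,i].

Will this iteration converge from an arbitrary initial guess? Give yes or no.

no

Let D = diag(7, 10, -5, 4); L, U the strict triangles.
GS T = -(D+L)⁻¹U: row 0 first, T[0,1] = -(-1)/(7) = +0.1429; later rows by forward substitution.
  T[0,:] = [+0.0000  +0.1429  -0.8571  +0.4286]
  T[1,:] = [+0.0000  +0.0571  -0.9429  +0.5714]
  T[2,:] = [+0.0000  -0.1029  +0.4971  -0.6286]
  T[3,:] = [+0.0000  +0.1614  -1.2386  +0.7643]
|roots of det(T-λI)|: 1.6422, 0.2643, 0.0592, 0.0000.
spectral radius ρ = 1.6422; 1.6422 > 1, so it fails to converge.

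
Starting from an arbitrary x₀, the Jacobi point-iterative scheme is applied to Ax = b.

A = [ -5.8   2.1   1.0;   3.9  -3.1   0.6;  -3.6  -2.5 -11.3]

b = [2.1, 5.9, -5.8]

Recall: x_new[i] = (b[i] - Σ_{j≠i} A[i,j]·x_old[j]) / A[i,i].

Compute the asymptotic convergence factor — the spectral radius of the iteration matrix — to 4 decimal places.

Diagonal D = diag(-5.8, -3.1, -11.3); L, U strict lower/upper.
Jacobi T = -D⁻¹(L+U): T[1,2] = -(0.6)/(-3.1) = +0.1935; T[1,1] = 0.
  T[0,:] = [+0.0000  +0.3621  +0.1724]
  T[1,:] = [+1.2581  +0.0000  +0.1935]
  T[2,:] = [-0.3186  -0.2212  +0.0000]
eigenvalue magnitudes: 0.6792, 0.4482, 0.2310.
ρ = 0.6792; 0.6792 < 1 ⇒ converges.

0.6792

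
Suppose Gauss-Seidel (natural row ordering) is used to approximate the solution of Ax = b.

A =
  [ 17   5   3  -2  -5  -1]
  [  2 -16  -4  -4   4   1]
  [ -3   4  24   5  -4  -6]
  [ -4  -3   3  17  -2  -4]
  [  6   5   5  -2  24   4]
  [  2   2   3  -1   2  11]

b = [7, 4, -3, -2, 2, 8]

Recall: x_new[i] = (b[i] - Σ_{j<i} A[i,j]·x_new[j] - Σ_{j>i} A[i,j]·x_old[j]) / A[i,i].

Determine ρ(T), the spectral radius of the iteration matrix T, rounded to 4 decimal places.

0.5318

A = D + L + U where D = diag(17, -16, 24, 17, 24, 11).
T_GS = -(D+L)⁻¹U: row 0 first, T[0,3] = -(-2)/(17) = +0.1176; later rows by forward substitution.
  T[0,:] = [+0.0000  -0.2941  -0.1765  +0.1176  +0.2941  +0.0588]
  T[1,:] = [+0.0000  -0.0368  -0.2721  -0.2353  +0.2868  +0.0699]
  T[2,:] = [+0.0000  -0.0306  +0.0233  -0.1544  +0.1556  +0.2457]
  T[3,:] = [+0.0000  -0.0703  -0.0936  +0.0134  +0.2100  +0.2181]
  T[4,:] = [+0.0000  +0.0817  +0.0881  +0.0529  -0.1482  -0.2289]
  T[5,:] = [+0.0000  +0.0473  +0.0507  +0.0551  -0.1020  -0.0290]
|λ(T)| sorted: 0.5318, 0.1213, 0.1213, 0.1061, 0.0658, 0.0000.
spectral radius ρ = 0.5318; 0.5318 < 1, so it converges for any x₀.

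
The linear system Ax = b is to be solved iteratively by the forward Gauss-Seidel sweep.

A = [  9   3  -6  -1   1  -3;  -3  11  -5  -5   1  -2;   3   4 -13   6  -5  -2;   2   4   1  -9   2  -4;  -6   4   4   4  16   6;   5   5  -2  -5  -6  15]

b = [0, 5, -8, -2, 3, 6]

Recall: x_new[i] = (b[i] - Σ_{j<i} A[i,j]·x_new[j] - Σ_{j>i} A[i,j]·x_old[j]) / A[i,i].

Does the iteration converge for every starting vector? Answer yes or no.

yes

A = D + L + U where D = diag(9, 11, -13, -9, 16, 15).
GS T = -(D+L)⁻¹U: row 0 first, T[0,1] = -(3)/(9) = -0.3333; later rows by forward substitution.
  T[0,:] = [+0.0000 -0.3333 +0.6667 +0.1111 -0.1111 +0.3333]
  T[1,:] = [+0.0000 -0.0909 +0.6364 +0.4848 -0.1212 +0.2727]
  T[2,:] = [+0.0000 -0.1049 +0.3497 +0.6364 -0.4476 +0.0070]
  T[3,:] = [+0.0000 -0.1261 +0.4698 +0.3109 +0.0939 -0.2484]
  T[4,:] = [+0.0000 -0.0445 -0.1140 -0.3164 +0.0770 -0.2578]
  T[5,:] = [+0.0000 +0.0676 -0.2767 -0.1367 +0.0799 -0.3870]
|λ(T)| sorted: 0.8559, 0.4429, 0.2699, 0.2699, 0.0704, 0.0000.
ρ = 0.8559; 0.8559 < 1: convergent.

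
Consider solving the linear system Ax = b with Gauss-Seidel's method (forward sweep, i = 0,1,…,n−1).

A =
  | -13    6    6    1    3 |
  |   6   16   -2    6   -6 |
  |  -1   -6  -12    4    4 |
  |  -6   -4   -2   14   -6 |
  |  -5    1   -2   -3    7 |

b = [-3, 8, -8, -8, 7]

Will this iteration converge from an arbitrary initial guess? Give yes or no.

Split A = D + L + U, D = diag(-13, 16, -12, 14, 7).
Gauss-Seidel: T = -(D+L)⁻¹U, row 0 first, T[0,4] = -(3)/(-13) = +0.2308; later rows by forward substitution.
  T[0,:] = [+0.0000, +0.4615, +0.4615, +0.0769, +0.2308]
  T[1,:] = [+0.0000, -0.1731, -0.0481, -0.4038, +0.2885]
  T[2,:] = [+0.0000, +0.0481, -0.0144, +0.5288, +0.1699]
  T[3,:] = [+0.0000, +0.1552, +0.1820, -0.0069, +0.6342]
  T[4,:] = [+0.0000, +0.4347, +0.4104, +0.2608, +0.4439]
|eigenvalues of T|: 0.8980, 0.4344, 0.1228, 0.1228, 0.0000.
ρ = 0.8980; 0.8980 < 1, so it converges for any x₀.

yes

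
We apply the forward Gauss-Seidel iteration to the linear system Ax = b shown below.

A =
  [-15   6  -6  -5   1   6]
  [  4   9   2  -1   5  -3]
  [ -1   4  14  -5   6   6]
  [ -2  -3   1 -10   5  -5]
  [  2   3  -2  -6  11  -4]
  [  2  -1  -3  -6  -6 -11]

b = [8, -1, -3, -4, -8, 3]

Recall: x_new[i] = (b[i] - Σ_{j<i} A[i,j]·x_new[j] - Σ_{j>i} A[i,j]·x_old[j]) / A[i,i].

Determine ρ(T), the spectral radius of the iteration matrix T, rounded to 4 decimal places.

1.1304

Diagonal D = diag(-15, 9, 14, -10, 11, -11); L, U strict lower/upper.
GS T = -(D+L)⁻¹U: row 0 first, T[0,5] = -(6)/(-15) = +0.4000; later rows by forward substitution.
  T[0,:] = [+0.0000, +0.4000, -0.4000, -0.3333, +0.0667, +0.4000]
  T[1,:] = [+0.0000, -0.1778, -0.0444, +0.2593, -0.5852, +0.1556]
  T[2,:] = [+0.0000, +0.0794, -0.0159, +0.2593, -0.2566, -0.4444]
  T[3,:] = [+0.0000, -0.0187, +0.0917, +0.0148, +0.6366, -0.6711]
  T[4,:] = [+0.0000, -0.0200, +0.1320, +0.0451, +0.4480, -0.1984]
  T[5,:] = [+0.0000, +0.0884, -0.1864, -0.1876, -0.4563, +0.6541]
moduli |λ_i(T)| = 1.1304, 0.3053, 0.1636, 0.1636, 0.1136, 0.0000.
ρ = 1.1304; 1.1304 > 1, so it fails to converge.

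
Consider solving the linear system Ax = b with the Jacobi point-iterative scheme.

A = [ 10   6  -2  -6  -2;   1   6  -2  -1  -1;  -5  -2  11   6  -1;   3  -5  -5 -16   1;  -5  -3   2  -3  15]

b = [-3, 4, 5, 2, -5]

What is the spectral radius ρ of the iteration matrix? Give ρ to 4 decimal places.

0.8232

Write A = D+L+U with D = diag(10, 6, 11, -16, 15).
T_J = -D⁻¹(L+U): T[2,4] = -(-1)/(11) = +0.0909; T[2,2] = 0.
  T[0,:] = [+0.0000  -0.6000  +0.2000  +0.6000  +0.2000]
  T[1,:] = [-0.1667  +0.0000  +0.3333  +0.1667  +0.1667]
  T[2,:] = [+0.4545  +0.1818  +0.0000  -0.5455  +0.0909]
  T[3,:] = [+0.1875  -0.3125  -0.3125  +0.0000  +0.0625]
  T[4,:] = [+0.3333  +0.2000  -0.1333  +0.2000  +0.0000]
eigenvalue magnitudes: 0.8232, 0.5572, 0.5572, 0.3150, 0.1438.
ρ(T) = max|λ| = 0.8232; 0.8232 < 1, so it converges for any x₀.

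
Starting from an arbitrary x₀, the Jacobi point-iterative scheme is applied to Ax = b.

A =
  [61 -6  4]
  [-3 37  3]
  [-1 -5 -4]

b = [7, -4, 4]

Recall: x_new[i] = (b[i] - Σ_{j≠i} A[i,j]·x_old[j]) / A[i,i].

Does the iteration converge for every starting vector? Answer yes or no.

yes

Write A = D+L+U with D = diag(61, 37, -4).
Jacobi T = -D⁻¹(L+U): T[1,2] = -(3)/(37) = -0.0811; T[1,1] = 0.
  T[0,:] = [+0.0000  +0.0984  -0.0656]
  T[1,:] = [+0.0811  +0.0000  -0.0811]
  T[2,:] = [-0.2500  -1.2500  +0.0000]
|eigenvalues of T|: 0.3849, 0.3133, 0.0716.
ρ(T) = max|λ| = 0.3849; 0.3849 < 1, so it converges for any x₀.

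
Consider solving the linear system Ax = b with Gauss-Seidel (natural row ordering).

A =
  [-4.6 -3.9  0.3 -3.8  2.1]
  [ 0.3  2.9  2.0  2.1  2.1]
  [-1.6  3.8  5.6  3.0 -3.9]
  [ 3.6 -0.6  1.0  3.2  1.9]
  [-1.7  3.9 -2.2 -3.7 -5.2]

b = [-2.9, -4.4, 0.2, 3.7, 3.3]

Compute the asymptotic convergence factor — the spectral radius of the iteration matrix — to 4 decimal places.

1.5404

Let D = diag(-4.6, 2.9, 5.6, 3.2, -5.2); L, U the strict triangles.
Gauss-Seidel: T = -(D+L)⁻¹U, row 0 first, T[0,2] = -(0.3)/(-4.6) = +0.0652; later rows by forward substitution.
  T[0,:] = [+0.0000  -0.8478  +0.0652  -0.8261  +0.4565]
  T[1,:] = [+0.0000  +0.0877  -0.6964  -0.6387  -0.7714]
  T[2,:] = [+0.0000  -0.3018  +0.4912  -0.3383  +1.3503]
  T[3,:] = [+0.0000  +1.0645  -0.3574  +0.9153  -1.6739]
  T[4,:] = [+0.0000  -0.2868  -0.4971  -0.7171  -0.1080]
eigenvalue magnitudes: 1.5404, 0.5362, 0.5362, 0.1373, 0.0000.
ρ(T) = max|λ| = 1.5404; 1.5404 > 1: divergent.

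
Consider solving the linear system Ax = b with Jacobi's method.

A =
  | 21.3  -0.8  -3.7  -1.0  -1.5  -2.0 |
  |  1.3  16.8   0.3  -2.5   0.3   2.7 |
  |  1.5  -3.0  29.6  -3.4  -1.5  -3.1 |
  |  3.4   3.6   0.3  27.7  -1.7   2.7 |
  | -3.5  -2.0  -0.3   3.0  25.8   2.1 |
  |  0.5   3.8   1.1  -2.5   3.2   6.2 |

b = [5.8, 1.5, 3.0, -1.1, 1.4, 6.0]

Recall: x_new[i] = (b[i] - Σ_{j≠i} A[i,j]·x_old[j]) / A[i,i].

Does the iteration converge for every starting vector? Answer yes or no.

Write A = D+L+U with D = diag(21.3, 16.8, 29.6, 27.7, 25.8, 6.2).
Jacobi T = -D⁻¹(L+U): T[5,0] = -(0.5)/(6.2) = -0.0806; T[5,5] = 0.
  T[0,:] = [+0.0000, +0.0376, +0.1737, +0.0469, +0.0704, +0.0939]
  T[1,:] = [-0.0774, +0.0000, -0.0179, +0.1488, -0.0179, -0.1607]
  T[2,:] = [-0.0507, +0.1014, +0.0000, +0.1149, +0.0507, +0.1047]
  T[3,:] = [-0.1227, -0.1300, -0.0108, +0.0000, +0.0614, -0.0975]
  T[4,:] = [+0.1357, +0.0775, +0.0116, -0.1163, +0.0000, -0.0814]
  T[5,:] = [-0.0806, -0.6129, -0.1774, +0.4032, -0.5161, +0.0000]
eigenvalue magnitudes: 0.3612, 0.2485, 0.2485, 0.2045, 0.2045, 0.0341.
spectral radius ρ = 0.3612; 0.3612 < 1: convergent.

yes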